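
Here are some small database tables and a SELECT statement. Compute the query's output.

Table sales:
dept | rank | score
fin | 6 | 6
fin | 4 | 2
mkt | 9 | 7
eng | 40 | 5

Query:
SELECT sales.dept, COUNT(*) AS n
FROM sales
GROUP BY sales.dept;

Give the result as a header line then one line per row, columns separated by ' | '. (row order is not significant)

After GROUP BY (3 rows):
sales.dept | n
fin | 2
mkt | 1
eng | 1

== RESULT ==
sales.dept | n
fin | 2
mkt | 1
eng | 1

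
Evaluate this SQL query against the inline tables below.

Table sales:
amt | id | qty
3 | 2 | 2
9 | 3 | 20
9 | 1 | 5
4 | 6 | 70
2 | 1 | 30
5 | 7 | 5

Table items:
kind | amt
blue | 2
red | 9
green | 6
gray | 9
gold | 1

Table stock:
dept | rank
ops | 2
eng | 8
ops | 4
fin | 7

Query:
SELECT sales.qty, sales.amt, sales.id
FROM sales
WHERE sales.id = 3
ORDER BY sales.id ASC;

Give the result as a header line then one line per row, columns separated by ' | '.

== RESULT ==
sales.qty | sales.amt | sales.id
20 | 9 | 3

Derivation:
After WHERE (1 rows):
sales.amt | sales.id | sales.qty
9 | 3 | 20
After SELECT (1 rows):
sales.qty | sales.amt | sales.id
20 | 9 | 3
After ORDER BY (1 rows):
sales.qty | sales.amt | sales.id
20 | 9 | 3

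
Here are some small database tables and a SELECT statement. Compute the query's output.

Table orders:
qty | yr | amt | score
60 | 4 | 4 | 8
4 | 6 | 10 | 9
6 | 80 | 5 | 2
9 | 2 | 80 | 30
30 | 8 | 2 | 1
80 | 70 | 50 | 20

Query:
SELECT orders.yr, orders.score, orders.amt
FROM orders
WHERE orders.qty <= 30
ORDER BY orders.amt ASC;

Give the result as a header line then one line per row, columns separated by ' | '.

== RESULT ==
orders.yr | orders.score | orders.amt
8 | 1 | 2
80 | 2 | 5
6 | 9 | 10
2 | 30 | 80

Derivation:
After WHERE (4 rows):
orders.qty | orders.yr | orders.amt | orders.score
4 | 6 | 10 | 9
6 | 80 | 5 | 2
9 | 2 | 80 | 30
30 | 8 | 2 | 1
After SELECT (4 rows):
orders.yr | orders.score | orders.amt
6 | 9 | 10
80 | 2 | 5
2 | 30 | 80
8 | 1 | 2
After ORDER BY (4 rows):
orders.yr | orders.score | orders.amt
8 | 1 | 2
80 | 2 | 5
6 | 9 | 10
2 | 30 | 80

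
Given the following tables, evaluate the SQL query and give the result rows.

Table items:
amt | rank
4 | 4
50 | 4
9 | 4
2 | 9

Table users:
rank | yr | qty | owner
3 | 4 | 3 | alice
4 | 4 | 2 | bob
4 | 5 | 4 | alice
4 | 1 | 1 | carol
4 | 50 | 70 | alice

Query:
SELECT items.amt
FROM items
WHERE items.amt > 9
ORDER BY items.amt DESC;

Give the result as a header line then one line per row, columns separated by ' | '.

After WHERE (1 rows):
items.amt | items.rank
50 | 4
After SELECT (1 rows):
items.amt
50
After ORDER BY (1 rows):
items.amt
50

== RESULT ==
items.amt
50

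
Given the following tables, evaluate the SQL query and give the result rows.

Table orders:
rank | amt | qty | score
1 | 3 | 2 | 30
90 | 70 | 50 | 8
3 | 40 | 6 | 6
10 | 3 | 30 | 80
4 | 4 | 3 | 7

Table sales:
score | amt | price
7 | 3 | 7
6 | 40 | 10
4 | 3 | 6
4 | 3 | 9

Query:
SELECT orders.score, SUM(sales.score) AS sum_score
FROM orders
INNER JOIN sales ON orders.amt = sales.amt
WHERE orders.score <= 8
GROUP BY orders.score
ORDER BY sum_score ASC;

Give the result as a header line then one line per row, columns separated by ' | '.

== RESULT ==
orders.score | sum_score
6 | 6

Derivation:
After JOIN sales (7 rows):
orders.rank | orders.amt | orders.qty | orders.score | sales.score | sales.amt | sales.price
1 | 3 | 2 | 30 | 7 | 3 | 7
1 | 3 | 2 | 30 | 4 | 3 | 6
1 | 3 | 2 | 30 | 4 | 3 | 9
3 | 40 | 6 | 6 | 6 | 40 | 10
10 | 3 | 30 | 80 | 7 | 3 | 7
10 | 3 | 30 | 80 | 4 | 3 | 6
10 | 3 | 30 | 80 | 4 | 3 | 9
After WHERE (1 rows):
orders.rank | orders.amt | orders.qty | orders.score | sales.score | sales.amt | sales.price
3 | 40 | 6 | 6 | 6 | 40 | 10
After GROUP BY (1 rows):
orders.score | sum_score
6 | 6
After ORDER BY (1 rows):
orders.score | sum_score
6 | 6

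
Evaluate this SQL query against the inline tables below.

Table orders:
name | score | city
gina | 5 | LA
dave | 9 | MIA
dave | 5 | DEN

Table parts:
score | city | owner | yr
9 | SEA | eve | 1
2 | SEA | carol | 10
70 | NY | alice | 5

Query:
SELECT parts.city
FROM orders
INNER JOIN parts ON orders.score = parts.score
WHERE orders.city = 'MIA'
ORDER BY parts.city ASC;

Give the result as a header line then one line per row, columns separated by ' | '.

== RESULT ==
parts.city
SEA

Derivation:
After JOIN parts (1 rows):
orders.name | orders.score | orders.city | parts.score | parts.city | parts.owner | parts.yr
dave | 9 | MIA | 9 | SEA | eve | 1
After WHERE (1 rows):
orders.name | orders.score | orders.city | parts.score | parts.city | parts.owner | parts.yr
dave | 9 | MIA | 9 | SEA | eve | 1
After SELECT (1 rows):
parts.city
SEA
After ORDER BY (1 rows):
parts.city
SEA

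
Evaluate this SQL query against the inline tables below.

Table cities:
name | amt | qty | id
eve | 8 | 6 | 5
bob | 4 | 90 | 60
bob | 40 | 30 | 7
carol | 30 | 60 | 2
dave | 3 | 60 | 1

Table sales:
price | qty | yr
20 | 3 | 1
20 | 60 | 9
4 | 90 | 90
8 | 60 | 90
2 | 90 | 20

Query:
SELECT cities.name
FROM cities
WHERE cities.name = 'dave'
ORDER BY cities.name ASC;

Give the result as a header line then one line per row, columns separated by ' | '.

== RESULT ==
cities.name
dave

Derivation:
After WHERE (1 rows):
cities.name | cities.amt | cities.qty | cities.id
dave | 3 | 60 | 1
After SELECT (1 rows):
cities.name
dave
After ORDER BY (1 rows):
cities.name
dave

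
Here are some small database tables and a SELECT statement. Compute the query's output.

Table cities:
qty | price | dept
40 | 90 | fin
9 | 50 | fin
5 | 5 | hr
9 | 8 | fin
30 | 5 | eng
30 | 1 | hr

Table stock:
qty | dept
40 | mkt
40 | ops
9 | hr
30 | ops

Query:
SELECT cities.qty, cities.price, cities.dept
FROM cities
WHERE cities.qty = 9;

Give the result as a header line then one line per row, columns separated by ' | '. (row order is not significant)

After WHERE (2 rows):
cities.qty | cities.price | cities.dept
9 | 50 | fin
9 | 8 | fin
After SELECT (2 rows):
cities.qty | cities.price | cities.dept
9 | 50 | fin
9 | 8 | fin

== RESULT ==
cities.qty | cities.price | cities.dept
9 | 50 | fin
9 | 8 | fin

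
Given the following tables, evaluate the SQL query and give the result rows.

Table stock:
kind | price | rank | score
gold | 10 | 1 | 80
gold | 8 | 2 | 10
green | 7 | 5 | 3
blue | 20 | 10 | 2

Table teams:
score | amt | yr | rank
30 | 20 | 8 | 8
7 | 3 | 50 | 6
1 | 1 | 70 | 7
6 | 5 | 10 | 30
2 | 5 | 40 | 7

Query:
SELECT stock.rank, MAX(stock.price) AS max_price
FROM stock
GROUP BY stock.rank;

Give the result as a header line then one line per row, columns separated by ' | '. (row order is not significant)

== RESULT ==
stock.rank | max_price
1 | 10
2 | 8
5 | 7
10 | 20

Derivation:
After GROUP BY (4 rows):
stock.rank | max_price
1 | 10
2 | 8
5 | 7
10 | 20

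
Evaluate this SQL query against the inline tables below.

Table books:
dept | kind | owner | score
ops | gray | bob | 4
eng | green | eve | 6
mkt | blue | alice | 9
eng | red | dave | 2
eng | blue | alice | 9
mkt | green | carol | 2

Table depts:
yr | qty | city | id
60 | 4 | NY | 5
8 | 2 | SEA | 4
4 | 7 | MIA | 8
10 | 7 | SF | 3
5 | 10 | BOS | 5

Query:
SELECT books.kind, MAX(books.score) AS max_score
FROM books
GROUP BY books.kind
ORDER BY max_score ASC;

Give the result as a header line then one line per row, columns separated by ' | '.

== RESULT ==
books.kind | max_score
red | 2
gray | 4
green | 6
blue | 9

Derivation:
After GROUP BY (4 rows):
books.kind | max_score
gray | 4
green | 6
blue | 9
red | 2
After ORDER BY (4 rows):
books.kind | max_score
red | 2
gray | 4
green | 6
blue | 9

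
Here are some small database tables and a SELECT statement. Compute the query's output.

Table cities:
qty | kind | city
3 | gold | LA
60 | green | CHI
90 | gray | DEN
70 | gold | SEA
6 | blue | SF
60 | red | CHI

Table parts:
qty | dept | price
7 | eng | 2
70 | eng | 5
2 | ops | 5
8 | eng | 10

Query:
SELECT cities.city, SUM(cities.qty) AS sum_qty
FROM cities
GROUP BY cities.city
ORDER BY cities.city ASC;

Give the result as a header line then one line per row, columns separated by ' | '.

== RESULT ==
cities.city | sum_qty
CHI | 120
DEN | 90
LA | 3
SEA | 70
SF | 6

Derivation:
After GROUP BY (5 rows):
cities.city | sum_qty
LA | 3
CHI | 120
DEN | 90
SEA | 70
SF | 6
After ORDER BY (5 rows):
cities.city | sum_qty
CHI | 120
DEN | 90
LA | 3
SEA | 70
SF | 6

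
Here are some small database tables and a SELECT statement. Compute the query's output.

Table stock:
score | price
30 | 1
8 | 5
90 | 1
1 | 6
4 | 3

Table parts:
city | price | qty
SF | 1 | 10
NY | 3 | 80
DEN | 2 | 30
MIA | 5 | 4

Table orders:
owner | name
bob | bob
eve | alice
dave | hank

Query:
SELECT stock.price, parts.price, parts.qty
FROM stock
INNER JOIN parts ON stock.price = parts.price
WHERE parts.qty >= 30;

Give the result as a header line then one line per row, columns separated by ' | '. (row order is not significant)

After JOIN parts (4 rows):
stock.score | stock.price | parts.city | parts.price | parts.qty
30 | 1 | SF | 1 | 10
8 | 5 | MIA | 5 | 4
90 | 1 | SF | 1 | 10
4 | 3 | NY | 3 | 80
After WHERE (1 rows):
stock.score | stock.price | parts.city | parts.price | parts.qty
4 | 3 | NY | 3 | 80
After SELECT (1 rows):
stock.price | parts.price | parts.qty
3 | 3 | 80

== RESULT ==
stock.price | parts.price | parts.qty
3 | 3 | 80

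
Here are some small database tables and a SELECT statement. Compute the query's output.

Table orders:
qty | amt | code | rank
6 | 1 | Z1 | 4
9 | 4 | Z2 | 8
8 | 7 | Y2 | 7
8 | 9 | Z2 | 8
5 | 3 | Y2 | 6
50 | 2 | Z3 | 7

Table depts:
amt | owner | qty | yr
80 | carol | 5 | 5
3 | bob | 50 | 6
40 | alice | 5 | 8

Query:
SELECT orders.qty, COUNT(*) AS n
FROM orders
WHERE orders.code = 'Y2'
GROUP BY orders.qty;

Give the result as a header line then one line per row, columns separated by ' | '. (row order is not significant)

After WHERE (2 rows):
orders.qty | orders.amt | orders.code | orders.rank
8 | 7 | Y2 | 7
5 | 3 | Y2 | 6
After GROUP BY (2 rows):
orders.qty | n
8 | 1
5 | 1

== RESULT ==
orders.qty | n
8 | 1
5 | 1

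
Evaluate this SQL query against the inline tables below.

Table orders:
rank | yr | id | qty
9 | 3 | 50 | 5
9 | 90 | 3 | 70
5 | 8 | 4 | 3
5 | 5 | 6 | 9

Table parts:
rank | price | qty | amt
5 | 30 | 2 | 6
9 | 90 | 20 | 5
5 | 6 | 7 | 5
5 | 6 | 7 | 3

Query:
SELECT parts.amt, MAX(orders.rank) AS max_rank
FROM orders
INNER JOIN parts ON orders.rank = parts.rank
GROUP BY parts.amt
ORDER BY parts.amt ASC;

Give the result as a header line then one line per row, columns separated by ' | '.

After JOIN parts (8 rows):
orders.rank | orders.yr | orders.id | orders.qty | parts.rank | parts.price | parts.qty | parts.amt
9 | 3 | 50 | 5 | 9 | 90 | 20 | 5
9 | 90 | 3 | 70 | 9 | 90 | 20 | 5
5 | 8 | 4 | 3 | 5 | 30 | 2 | 6
5 | 8 | 4 | 3 | 5 | 6 | 7 | 5
5 | 8 | 4 | 3 | 5 | 6 | 7 | 3
5 | 5 | 6 | 9 | 5 | 30 | 2 | 6
5 | 5 | 6 | 9 | 5 | 6 | 7 | 5
5 | 5 | 6 | 9 | 5 | 6 | 7 | 3
After GROUP BY (3 rows):
parts.amt | max_rank
5 | 9
6 | 5
3 | 5
After ORDER BY (3 rows):
parts.amt | max_rank
3 | 5
5 | 9
6 | 5

== RESULT ==
parts.amt | max_rank
3 | 5
5 | 9
6 | 5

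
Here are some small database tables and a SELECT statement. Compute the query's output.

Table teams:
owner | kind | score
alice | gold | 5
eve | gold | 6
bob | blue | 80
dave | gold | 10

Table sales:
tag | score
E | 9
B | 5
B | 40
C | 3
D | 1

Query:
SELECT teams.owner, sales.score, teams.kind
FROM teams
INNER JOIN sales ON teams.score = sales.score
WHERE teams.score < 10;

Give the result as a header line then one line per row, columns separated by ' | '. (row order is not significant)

After JOIN sales (1 rows):
teams.owner | teams.kind | teams.score | sales.tag | sales.score
alice | gold | 5 | B | 5
After WHERE (1 rows):
teams.owner | teams.kind | teams.score | sales.tag | sales.score
alice | gold | 5 | B | 5
After SELECT (1 rows):
teams.owner | sales.score | teams.kind
alice | 5 | gold

== RESULT ==
teams.owner | sales.score | teams.kind
alice | 5 | gold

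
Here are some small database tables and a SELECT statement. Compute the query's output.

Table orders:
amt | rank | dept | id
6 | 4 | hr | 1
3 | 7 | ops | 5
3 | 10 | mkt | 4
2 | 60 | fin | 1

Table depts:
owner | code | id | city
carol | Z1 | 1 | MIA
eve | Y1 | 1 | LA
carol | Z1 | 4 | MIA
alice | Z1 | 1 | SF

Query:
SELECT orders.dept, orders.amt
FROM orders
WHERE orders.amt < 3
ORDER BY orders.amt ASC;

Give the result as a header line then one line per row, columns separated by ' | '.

== RESULT ==
orders.dept | orders.amt
fin | 2

Derivation:
After WHERE (1 rows):
orders.amt | orders.rank | orders.dept | orders.id
2 | 60 | fin | 1
After SELECT (1 rows):
orders.dept | orders.amt
fin | 2
After ORDER BY (1 rows):
orders.dept | orders.amt
fin | 2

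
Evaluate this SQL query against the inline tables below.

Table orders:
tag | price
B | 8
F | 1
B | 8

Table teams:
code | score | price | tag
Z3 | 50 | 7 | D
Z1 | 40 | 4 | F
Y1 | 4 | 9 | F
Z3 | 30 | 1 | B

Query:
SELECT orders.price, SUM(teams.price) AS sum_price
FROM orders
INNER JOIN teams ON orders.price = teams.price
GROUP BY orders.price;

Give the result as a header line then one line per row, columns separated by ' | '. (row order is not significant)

== RESULT ==
orders.price | sum_price
1 | 1

Derivation:
After JOIN teams (1 rows):
orders.tag | orders.price | teams.code | teams.score | teams.price | teams.tag
F | 1 | Z3 | 30 | 1 | B
After GROUP BY (1 rows):
orders.price | sum_price
1 | 1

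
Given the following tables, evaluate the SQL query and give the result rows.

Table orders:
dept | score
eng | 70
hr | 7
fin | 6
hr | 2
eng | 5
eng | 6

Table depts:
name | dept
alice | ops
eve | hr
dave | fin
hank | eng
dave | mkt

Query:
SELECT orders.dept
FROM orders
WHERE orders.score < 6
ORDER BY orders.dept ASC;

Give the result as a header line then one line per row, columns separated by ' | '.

== RESULT ==
orders.dept
eng
hr

Derivation:
After WHERE (2 rows):
orders.dept | orders.score
hr | 2
eng | 5
After SELECT (2 rows):
orders.dept
hr
eng
After ORDER BY (2 rows):
orders.dept
eng
hr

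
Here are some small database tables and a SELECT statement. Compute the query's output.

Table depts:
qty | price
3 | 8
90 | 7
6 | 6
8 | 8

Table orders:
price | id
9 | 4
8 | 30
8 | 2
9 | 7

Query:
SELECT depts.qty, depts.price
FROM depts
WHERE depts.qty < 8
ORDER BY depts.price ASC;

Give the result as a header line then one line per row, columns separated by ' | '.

== RESULT ==
depts.qty | depts.price
6 | 6
3 | 8

Derivation:
After WHERE (2 rows):
depts.qty | depts.price
3 | 8
6 | 6
After SELECT (2 rows):
depts.qty | depts.price
3 | 8
6 | 6
After ORDER BY (2 rows):
depts.qty | depts.price
6 | 6
3 | 8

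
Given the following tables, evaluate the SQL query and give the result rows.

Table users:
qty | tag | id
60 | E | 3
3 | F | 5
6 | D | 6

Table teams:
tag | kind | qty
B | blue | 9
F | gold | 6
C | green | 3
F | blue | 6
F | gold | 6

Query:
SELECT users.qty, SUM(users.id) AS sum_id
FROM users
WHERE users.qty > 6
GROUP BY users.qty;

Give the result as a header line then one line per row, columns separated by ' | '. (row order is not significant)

== RESULT ==
users.qty | sum_id
60 | 3

Derivation:
After WHERE (1 rows):
users.qty | users.tag | users.id
60 | E | 3
After GROUP BY (1 rows):
users.qty | sum_id
60 | 3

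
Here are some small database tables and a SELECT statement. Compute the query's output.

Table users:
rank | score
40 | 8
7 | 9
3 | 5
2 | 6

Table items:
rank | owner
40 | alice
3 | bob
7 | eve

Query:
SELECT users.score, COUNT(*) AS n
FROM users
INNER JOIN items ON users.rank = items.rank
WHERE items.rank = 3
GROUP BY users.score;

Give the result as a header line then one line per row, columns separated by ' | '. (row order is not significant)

After JOIN items (3 rows):
users.rank | users.score | items.rank | items.owner
40 | 8 | 40 | alice
7 | 9 | 7 | eve
3 | 5 | 3 | bob
After WHERE (1 rows):
users.rank | users.score | items.rank | items.owner
3 | 5 | 3 | bob
After GROUP BY (1 rows):
users.score | n
5 | 1

== RESULT ==
users.score | n
5 | 1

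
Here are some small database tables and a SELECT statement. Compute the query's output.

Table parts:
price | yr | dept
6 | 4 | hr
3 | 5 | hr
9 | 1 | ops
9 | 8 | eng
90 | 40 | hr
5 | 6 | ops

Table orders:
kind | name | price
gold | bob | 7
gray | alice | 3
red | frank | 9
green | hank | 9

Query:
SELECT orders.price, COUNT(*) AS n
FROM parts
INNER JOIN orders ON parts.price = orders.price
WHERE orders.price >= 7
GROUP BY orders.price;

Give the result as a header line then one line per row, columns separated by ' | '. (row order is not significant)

After JOIN orders (5 rows):
parts.price | parts.yr | parts.dept | orders.kind | orders.name | orders.price
3 | 5 | hr | gray | alice | 3
9 | 1 | ops | red | frank | 9
9 | 1 | ops | green | hank | 9
9 | 8 | eng | red | frank | 9
9 | 8 | eng | green | hank | 9
After WHERE (4 rows):
parts.price | parts.yr | parts.dept | orders.kind | orders.name | orders.price
9 | 1 | ops | red | frank | 9
9 | 1 | ops | green | hank | 9
9 | 8 | eng | red | frank | 9
9 | 8 | eng | green | hank | 9
After GROUP BY (1 rows):
orders.price | n
9 | 4

== RESULT ==
orders.price | n
9 | 4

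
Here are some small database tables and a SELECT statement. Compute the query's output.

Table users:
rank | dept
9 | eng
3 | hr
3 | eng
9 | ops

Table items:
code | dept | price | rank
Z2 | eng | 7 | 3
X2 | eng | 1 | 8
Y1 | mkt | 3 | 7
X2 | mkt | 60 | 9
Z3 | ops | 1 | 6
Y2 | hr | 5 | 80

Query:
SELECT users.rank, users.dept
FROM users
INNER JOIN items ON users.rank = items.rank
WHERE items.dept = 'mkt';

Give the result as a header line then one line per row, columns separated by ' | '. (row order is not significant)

After JOIN items (4 rows):
users.rank | users.dept | items.code | items.dept | items.price | items.rank
9 | eng | X2 | mkt | 60 | 9
3 | hr | Z2 | eng | 7 | 3
3 | eng | Z2 | eng | 7 | 3
9 | ops | X2 | mkt | 60 | 9
After WHERE (2 rows):
users.rank | users.dept | items.code | items.dept | items.price | items.rank
9 | eng | X2 | mkt | 60 | 9
9 | ops | X2 | mkt | 60 | 9
After SELECT (2 rows):
users.rank | users.dept
9 | eng
9 | ops

== RESULT ==
users.rank | users.dept
9 | eng
9 | ops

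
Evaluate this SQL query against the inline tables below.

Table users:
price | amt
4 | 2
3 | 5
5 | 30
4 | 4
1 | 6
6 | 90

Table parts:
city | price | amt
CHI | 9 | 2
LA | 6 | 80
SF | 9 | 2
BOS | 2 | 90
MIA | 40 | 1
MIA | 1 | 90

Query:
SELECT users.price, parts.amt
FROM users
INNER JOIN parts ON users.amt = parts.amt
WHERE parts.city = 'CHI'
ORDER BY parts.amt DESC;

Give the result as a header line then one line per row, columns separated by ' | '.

== RESULT ==
users.price | parts.amt
4 | 2

Derivation:
After JOIN parts (4 rows):
users.price | users.amt | parts.city | parts.price | parts.amt
4 | 2 | CHI | 9 | 2
4 | 2 | SF | 9 | 2
6 | 90 | BOS | 2 | 90
6 | 90 | MIA | 1 | 90
After WHERE (1 rows):
users.price | users.amt | parts.city | parts.price | parts.amt
4 | 2 | CHI | 9 | 2
After SELECT (1 rows):
users.price | parts.amt
4 | 2
After ORDER BY (1 rows):
users.price | parts.amt
4 | 2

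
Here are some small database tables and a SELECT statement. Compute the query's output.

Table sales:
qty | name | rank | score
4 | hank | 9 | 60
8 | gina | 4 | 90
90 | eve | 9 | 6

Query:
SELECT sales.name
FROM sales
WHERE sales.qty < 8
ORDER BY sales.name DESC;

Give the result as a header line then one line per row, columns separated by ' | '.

== RESULT ==
sales.name
hank

Derivation:
After WHERE (1 rows):
sales.qty | sales.name | sales.rank | sales.score
4 | hank | 9 | 60
After SELECT (1 rows):
sales.name
hank
After ORDER BY (1 rows):
sales.name
hank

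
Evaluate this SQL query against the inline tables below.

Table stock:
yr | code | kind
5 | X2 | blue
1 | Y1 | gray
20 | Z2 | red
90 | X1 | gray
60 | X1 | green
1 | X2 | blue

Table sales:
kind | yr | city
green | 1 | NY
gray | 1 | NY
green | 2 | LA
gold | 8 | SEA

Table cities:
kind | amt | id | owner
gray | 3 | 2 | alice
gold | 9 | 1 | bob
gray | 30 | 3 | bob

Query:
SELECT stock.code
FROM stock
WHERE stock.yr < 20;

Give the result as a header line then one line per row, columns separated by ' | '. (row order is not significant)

After WHERE (3 rows):
stock.yr | stock.code | stock.kind
5 | X2 | blue
1 | Y1 | gray
1 | X2 | blue
After SELECT (3 rows):
stock.code
X2
Y1
X2

== RESULT ==
stock.code
X2
Y1
X2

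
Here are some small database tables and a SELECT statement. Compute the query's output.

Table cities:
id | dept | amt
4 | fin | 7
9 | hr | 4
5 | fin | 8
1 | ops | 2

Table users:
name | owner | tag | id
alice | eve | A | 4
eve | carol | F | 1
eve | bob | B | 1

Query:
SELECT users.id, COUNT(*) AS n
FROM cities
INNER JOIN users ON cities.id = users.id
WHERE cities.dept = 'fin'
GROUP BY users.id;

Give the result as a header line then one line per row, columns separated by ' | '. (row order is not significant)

== RESULT ==
users.id | n
4 | 1

Derivation:
After JOIN users (3 rows):
cities.id | cities.dept | cities.amt | users.name | users.owner | users.tag | users.id
4 | fin | 7 | alice | eve | A | 4
1 | ops | 2 | eve | carol | F | 1
1 | ops | 2 | eve | bob | B | 1
After WHERE (1 rows):
cities.id | cities.dept | cities.amt | users.name | users.owner | users.tag | users.id
4 | fin | 7 | alice | eve | A | 4
After GROUP BY (1 rows):
users.id | n
4 | 1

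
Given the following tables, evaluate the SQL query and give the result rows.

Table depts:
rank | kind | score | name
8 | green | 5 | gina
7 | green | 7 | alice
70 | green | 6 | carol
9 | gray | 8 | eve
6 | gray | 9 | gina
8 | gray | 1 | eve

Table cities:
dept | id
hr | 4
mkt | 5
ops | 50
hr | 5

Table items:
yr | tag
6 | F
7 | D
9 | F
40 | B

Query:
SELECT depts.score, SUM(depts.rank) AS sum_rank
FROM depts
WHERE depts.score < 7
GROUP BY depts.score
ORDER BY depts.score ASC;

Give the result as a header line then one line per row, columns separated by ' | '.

== RESULT ==
depts.score | sum_rank
1 | 8
5 | 8
6 | 70

Derivation:
After WHERE (3 rows):
depts.rank | depts.kind | depts.score | depts.name
8 | green | 5 | gina
70 | green | 6 | carol
8 | gray | 1 | eve
After GROUP BY (3 rows):
depts.score | sum_rank
5 | 8
6 | 70
1 | 8
After ORDER BY (3 rows):
depts.score | sum_rank
1 | 8
5 | 8
6 | 70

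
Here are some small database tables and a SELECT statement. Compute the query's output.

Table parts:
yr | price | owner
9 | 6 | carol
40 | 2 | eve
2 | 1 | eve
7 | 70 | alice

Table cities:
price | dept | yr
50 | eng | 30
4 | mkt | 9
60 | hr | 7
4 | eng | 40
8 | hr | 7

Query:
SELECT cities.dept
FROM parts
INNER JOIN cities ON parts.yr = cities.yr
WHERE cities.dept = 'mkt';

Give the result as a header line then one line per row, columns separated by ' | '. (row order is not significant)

== RESULT ==
cities.dept
mkt

Derivation:
After JOIN cities (4 rows):
parts.yr | parts.price | parts.owner | cities.price | cities.dept | cities.yr
9 | 6 | carol | 4 | mkt | 9
40 | 2 | eve | 4 | eng | 40
7 | 70 | alice | 60 | hr | 7
7 | 70 | alice | 8 | hr | 7
After WHERE (1 rows):
parts.yr | parts.price | parts.owner | cities.price | cities.dept | cities.yr
9 | 6 | carol | 4 | mkt | 9
After SELECT (1 rows):
cities.dept
mkt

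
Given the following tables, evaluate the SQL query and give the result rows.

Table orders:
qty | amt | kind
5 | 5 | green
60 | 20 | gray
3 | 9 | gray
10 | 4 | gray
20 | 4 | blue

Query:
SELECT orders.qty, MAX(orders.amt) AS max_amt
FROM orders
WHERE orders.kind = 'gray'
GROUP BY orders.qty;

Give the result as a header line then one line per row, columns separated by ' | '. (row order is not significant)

== RESULT ==
orders.qty | max_amt
60 | 20
3 | 9
10 | 4

Derivation:
After WHERE (3 rows):
orders.qty | orders.amt | orders.kind
60 | 20 | gray
3 | 9 | gray
10 | 4 | gray
After GROUP BY (3 rows):
orders.qty | max_amt
60 | 20
3 | 9
10 | 4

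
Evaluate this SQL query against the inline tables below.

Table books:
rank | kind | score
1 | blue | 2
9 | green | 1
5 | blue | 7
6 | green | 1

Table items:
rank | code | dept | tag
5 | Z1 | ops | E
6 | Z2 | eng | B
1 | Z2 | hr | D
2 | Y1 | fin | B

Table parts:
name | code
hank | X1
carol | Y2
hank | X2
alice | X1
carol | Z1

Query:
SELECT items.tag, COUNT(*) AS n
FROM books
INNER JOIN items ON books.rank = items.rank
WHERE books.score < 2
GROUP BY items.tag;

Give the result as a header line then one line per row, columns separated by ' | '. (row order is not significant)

== RESULT ==
items.tag | n
B | 1

Derivation:
After JOIN items (3 rows):
books.rank | books.kind | books.score | items.rank | items.code | items.dept | items.tag
1 | blue | 2 | 1 | Z2 | hr | D
5 | blue | 7 | 5 | Z1 | ops | E
6 | green | 1 | 6 | Z2 | eng | B
After WHERE (1 rows):
books.rank | books.kind | books.score | items.rank | items.code | items.dept | items.tag
6 | green | 1 | 6 | Z2 | eng | B
After GROUP BY (1 rows):
items.tag | n
B | 1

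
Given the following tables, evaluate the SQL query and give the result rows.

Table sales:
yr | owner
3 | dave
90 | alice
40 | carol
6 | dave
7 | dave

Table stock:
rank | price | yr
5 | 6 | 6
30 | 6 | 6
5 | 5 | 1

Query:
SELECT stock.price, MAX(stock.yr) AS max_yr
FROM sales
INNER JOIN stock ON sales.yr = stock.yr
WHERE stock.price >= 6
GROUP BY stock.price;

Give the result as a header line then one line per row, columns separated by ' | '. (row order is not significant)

After JOIN stock (2 rows):
sales.yr | sales.owner | stock.rank | stock.price | stock.yr
6 | dave | 5 | 6 | 6
6 | dave | 30 | 6 | 6
After WHERE (2 rows):
sales.yr | sales.owner | stock.rank | stock.price | stock.yr
6 | dave | 5 | 6 | 6
6 | dave | 30 | 6 | 6
After GROUP BY (1 rows):
stock.price | max_yr
6 | 6

== RESULT ==
stock.price | max_yr
6 | 6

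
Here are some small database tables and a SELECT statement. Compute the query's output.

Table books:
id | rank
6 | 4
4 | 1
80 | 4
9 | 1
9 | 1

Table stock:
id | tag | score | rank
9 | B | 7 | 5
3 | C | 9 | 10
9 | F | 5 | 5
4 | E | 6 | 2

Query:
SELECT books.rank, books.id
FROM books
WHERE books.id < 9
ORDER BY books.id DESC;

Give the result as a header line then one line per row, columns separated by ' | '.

== RESULT ==
books.rank | books.id
4 | 6
1 | 4

Derivation:
After WHERE (2 rows):
books.id | books.rank
6 | 4
4 | 1
After SELECT (2 rows):
books.rank | books.id
4 | 6
1 | 4
After ORDER BY (2 rows):
books.rank | books.id
4 | 6
1 | 4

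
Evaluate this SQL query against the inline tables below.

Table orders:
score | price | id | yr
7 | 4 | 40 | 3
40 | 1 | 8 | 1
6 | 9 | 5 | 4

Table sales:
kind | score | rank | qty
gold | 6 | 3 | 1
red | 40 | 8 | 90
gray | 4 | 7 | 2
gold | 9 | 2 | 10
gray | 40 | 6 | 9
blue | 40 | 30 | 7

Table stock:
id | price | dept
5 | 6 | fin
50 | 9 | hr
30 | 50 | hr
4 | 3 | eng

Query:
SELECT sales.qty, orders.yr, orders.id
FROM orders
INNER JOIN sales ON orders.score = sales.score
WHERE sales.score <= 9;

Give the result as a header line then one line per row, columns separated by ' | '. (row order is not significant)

After JOIN sales (4 rows):
orders.score | orders.price | orders.id | orders.yr | sales.kind | sales.score | sales.rank | sales.qty
40 | 1 | 8 | 1 | red | 40 | 8 | 90
40 | 1 | 8 | 1 | gray | 40 | 6 | 9
40 | 1 | 8 | 1 | blue | 40 | 30 | 7
6 | 9 | 5 | 4 | gold | 6 | 3 | 1
After WHERE (1 rows):
orders.score | orders.price | orders.id | orders.yr | sales.kind | sales.score | sales.rank | sales.qty
6 | 9 | 5 | 4 | gold | 6 | 3 | 1
After SELECT (1 rows):
sales.qty | orders.yr | orders.id
1 | 4 | 5

== RESULT ==
sales.qty | orders.yr | orders.id
1 | 4 | 5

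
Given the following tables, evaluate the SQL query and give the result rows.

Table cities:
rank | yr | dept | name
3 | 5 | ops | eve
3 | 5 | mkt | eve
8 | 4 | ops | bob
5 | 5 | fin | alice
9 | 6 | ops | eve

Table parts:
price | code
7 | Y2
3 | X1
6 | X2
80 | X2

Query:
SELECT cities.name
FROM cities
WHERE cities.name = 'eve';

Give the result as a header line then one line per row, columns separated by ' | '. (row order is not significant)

== RESULT ==
cities.name
eve
eve
eve

Derivation:
After WHERE (3 rows):
cities.rank | cities.yr | cities.dept | cities.name
3 | 5 | ops | eve
3 | 5 | mkt | eve
9 | 6 | ops | eve
After SELECT (3 rows):
cities.name
eve
eve
eve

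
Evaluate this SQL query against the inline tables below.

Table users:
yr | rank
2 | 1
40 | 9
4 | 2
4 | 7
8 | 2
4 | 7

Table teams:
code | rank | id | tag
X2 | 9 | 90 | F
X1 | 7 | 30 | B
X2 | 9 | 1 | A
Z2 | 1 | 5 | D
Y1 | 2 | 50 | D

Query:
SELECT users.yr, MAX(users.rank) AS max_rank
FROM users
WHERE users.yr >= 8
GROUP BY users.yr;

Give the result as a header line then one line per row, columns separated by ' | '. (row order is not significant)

After WHERE (2 rows):
users.yr | users.rank
40 | 9
8 | 2
After GROUP BY (2 rows):
users.yr | max_rank
40 | 9
8 | 2

== RESULT ==
users.yr | max_rank
40 | 9
8 | 2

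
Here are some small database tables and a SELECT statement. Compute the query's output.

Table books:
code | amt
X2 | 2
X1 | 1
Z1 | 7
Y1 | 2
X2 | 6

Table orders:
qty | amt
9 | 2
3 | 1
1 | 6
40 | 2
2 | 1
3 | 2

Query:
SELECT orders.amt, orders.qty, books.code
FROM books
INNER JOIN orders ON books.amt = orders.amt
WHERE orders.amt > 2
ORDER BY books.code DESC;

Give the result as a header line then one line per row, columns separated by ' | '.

After JOIN orders (9 rows):
books.code | books.amt | orders.qty | orders.amt
X2 | 2 | 9 | 2
X2 | 2 | 40 | 2
X2 | 2 | 3 | 2
X1 | 1 | 3 | 1
X1 | 1 | 2 | 1
Y1 | 2 | 9 | 2
Y1 | 2 | 40 | 2
Y1 | 2 | 3 | 2
X2 | 6 | 1 | 6
After WHERE (1 rows):
books.code | books.amt | orders.qty | orders.amt
X2 | 6 | 1 | 6
After SELECT (1 rows):
orders.amt | orders.qty | books.code
6 | 1 | X2
After ORDER BY (1 rows):
orders.amt | orders.qty | books.code
6 | 1 | X2

== RESULT ==
orders.amt | orders.qty | books.code
6 | 1 | X2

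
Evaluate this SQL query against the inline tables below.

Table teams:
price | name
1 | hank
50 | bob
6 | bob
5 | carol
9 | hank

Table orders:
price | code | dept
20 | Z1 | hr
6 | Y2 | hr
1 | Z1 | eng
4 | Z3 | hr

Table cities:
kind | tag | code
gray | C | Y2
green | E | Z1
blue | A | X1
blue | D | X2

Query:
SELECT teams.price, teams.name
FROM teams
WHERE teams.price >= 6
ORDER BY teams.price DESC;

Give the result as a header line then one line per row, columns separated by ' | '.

After WHERE (3 rows):
teams.price | teams.name
50 | bob
6 | bob
9 | hank
After SELECT (3 rows):
teams.price | teams.name
50 | bob
6 | bob
9 | hank
After ORDER BY (3 rows):
teams.price | teams.name
50 | bob
9 | hank
6 | bob

== RESULT ==
teams.price | teams.name
50 | bob
9 | hank
6 | bob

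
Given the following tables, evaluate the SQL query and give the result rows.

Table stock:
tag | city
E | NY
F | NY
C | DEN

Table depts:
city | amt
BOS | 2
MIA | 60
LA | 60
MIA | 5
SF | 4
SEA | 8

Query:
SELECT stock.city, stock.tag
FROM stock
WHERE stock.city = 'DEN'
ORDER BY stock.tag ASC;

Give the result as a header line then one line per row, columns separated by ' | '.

== RESULT ==
stock.city | stock.tag
DEN | C

Derivation:
After WHERE (1 rows):
stock.tag | stock.city
C | DEN
After SELECT (1 rows):
stock.city | stock.tag
DEN | C
After ORDER BY (1 rows):
stock.city | stock.tag
DEN | C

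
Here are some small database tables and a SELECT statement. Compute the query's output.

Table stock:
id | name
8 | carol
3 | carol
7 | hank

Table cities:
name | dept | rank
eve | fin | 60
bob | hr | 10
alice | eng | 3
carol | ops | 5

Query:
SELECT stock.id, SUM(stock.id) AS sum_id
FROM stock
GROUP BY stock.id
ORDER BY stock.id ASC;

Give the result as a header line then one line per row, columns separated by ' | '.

== RESULT ==
stock.id | sum_id
3 | 3
7 | 7
8 | 8

Derivation:
After GROUP BY (3 rows):
stock.id | sum_id
8 | 8
3 | 3
7 | 7
After ORDER BY (3 rows):
stock.id | sum_id
3 | 3
7 | 7
8 | 8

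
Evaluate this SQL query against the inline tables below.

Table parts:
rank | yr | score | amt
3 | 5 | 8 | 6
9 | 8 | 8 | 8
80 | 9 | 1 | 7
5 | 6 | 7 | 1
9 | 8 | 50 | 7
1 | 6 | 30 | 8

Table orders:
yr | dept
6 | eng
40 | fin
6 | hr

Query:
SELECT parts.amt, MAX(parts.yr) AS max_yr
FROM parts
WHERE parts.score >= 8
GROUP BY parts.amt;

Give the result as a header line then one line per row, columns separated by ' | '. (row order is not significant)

After WHERE (4 rows):
parts.rank | parts.yr | parts.score | parts.amt
3 | 5 | 8 | 6
9 | 8 | 8 | 8
9 | 8 | 50 | 7
1 | 6 | 30 | 8
After GROUP BY (3 rows):
parts.amt | max_yr
6 | 5
8 | 8
7 | 8

== RESULT ==
parts.amt | max_yr
6 | 5
8 | 8
7 | 8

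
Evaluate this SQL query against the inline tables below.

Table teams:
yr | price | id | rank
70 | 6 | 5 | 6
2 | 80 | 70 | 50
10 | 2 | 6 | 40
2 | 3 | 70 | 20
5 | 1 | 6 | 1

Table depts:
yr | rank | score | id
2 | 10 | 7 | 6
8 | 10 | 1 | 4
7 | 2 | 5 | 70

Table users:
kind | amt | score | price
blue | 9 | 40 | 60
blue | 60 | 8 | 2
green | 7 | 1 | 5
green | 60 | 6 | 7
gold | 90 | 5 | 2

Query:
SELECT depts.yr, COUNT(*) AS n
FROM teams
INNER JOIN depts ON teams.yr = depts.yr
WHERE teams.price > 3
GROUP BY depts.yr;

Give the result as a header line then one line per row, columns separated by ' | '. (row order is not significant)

== RESULT ==
depts.yr | n
2 | 1

Derivation:
After JOIN depts (2 rows):
teams.yr | teams.price | teams.id | teams.rank | depts.yr | depts.rank | depts.score | depts.id
2 | 80 | 70 | 50 | 2 | 10 | 7 | 6
2 | 3 | 70 | 20 | 2 | 10 | 7 | 6
After WHERE (1 rows):
teams.yr | teams.price | teams.id | teams.rank | depts.yr | depts.rank | depts.score | depts.id
2 | 80 | 70 | 50 | 2 | 10 | 7 | 6
After GROUP BY (1 rows):
depts.yr | n
2 | 1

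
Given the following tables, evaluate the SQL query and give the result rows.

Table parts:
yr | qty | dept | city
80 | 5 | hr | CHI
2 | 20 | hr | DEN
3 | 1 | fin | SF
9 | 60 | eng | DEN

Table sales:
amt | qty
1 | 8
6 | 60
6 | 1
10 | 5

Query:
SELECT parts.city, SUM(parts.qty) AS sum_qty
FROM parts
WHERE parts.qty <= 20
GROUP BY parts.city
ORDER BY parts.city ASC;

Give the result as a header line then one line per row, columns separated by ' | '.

== RESULT ==
parts.city | sum_qty
CHI | 5
DEN | 20
SF | 1

Derivation:
After WHERE (3 rows):
parts.yr | parts.qty | parts.dept | parts.city
80 | 5 | hr | CHI
2 | 20 | hr | DEN
3 | 1 | fin | SF
After GROUP BY (3 rows):
parts.city | sum_qty
CHI | 5
DEN | 20
SF | 1
After ORDER BY (3 rows):
parts.city | sum_qty
CHI | 5
DEN | 20
SF | 1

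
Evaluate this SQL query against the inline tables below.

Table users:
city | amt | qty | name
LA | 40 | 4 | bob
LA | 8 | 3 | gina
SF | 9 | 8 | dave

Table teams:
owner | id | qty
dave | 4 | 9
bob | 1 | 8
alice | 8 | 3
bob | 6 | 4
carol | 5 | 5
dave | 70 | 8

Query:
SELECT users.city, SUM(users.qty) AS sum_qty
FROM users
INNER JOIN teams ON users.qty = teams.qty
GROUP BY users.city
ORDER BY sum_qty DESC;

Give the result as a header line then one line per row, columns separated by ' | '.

After JOIN teams (4 rows):
users.city | users.amt | users.qty | users.name | teams.owner | teams.id | teams.qty
LA | 40 | 4 | bob | bob | 6 | 4
LA | 8 | 3 | gina | alice | 8 | 3
SF | 9 | 8 | dave | bob | 1 | 8
SF | 9 | 8 | dave | dave | 70 | 8
After GROUP BY (2 rows):
users.city | sum_qty
LA | 7
SF | 16
After ORDER BY (2 rows):
users.city | sum_qty
SF | 16
LA | 7

== RESULT ==
users.city | sum_qty
SF | 16
LA | 7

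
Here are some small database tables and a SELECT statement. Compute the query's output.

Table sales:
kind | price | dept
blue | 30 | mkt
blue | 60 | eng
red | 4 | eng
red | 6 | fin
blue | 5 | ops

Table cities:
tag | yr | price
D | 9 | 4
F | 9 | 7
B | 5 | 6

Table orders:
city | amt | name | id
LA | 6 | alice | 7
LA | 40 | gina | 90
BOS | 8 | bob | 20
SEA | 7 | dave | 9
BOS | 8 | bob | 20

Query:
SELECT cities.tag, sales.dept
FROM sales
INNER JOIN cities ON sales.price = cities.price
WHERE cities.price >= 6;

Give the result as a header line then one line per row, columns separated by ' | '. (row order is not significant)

After JOIN cities (2 rows):
sales.kind | sales.price | sales.dept | cities.tag | cities.yr | cities.price
red | 4 | eng | D | 9 | 4
red | 6 | fin | B | 5 | 6
After WHERE (1 rows):
sales.kind | sales.price | sales.dept | cities.tag | cities.yr | cities.price
red | 6 | fin | B | 5 | 6
After SELECT (1 rows):
cities.tag | sales.dept
B | fin

== RESULT ==
cities.tag | sales.dept
B | fin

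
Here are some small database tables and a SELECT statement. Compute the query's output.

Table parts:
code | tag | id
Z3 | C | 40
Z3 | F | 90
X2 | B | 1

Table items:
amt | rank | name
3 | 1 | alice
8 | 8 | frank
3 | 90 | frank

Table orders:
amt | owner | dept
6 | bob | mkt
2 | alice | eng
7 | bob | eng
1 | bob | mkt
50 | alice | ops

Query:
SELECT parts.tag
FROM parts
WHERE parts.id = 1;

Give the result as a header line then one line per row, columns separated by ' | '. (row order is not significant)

== RESULT ==
parts.tag
B

Derivation:
After WHERE (1 rows):
parts.code | parts.tag | parts.id
X2 | B | 1
After SELECT (1 rows):
parts.tag
B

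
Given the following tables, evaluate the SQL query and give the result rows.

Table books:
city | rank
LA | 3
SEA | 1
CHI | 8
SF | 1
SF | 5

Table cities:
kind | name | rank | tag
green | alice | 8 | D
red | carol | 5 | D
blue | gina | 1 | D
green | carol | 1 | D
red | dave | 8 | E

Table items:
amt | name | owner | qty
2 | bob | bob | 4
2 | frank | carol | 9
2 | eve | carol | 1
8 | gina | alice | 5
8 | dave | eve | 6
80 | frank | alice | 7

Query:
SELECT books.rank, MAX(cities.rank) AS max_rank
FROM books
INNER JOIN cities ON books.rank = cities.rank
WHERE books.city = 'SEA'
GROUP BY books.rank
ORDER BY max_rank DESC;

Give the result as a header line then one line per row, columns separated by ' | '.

== RESULT ==
books.rank | max_rank
1 | 1

Derivation:
After JOIN cities (7 rows):
books.city | books.rank | cities.kind | cities.name | cities.rank | cities.tag
SEA | 1 | blue | gina | 1 | D
SEA | 1 | green | carol | 1 | D
CHI | 8 | green | alice | 8 | D
CHI | 8 | red | dave | 8 | E
SF | 1 | blue | gina | 1 | D
SF | 1 | green | carol | 1 | D
SF | 5 | red | carol | 5 | D
After WHERE (2 rows):
books.city | books.rank | cities.kind | cities.name | cities.rank | cities.tag
SEA | 1 | blue | gina | 1 | D
SEA | 1 | green | carol | 1 | D
After GROUP BY (1 rows):
books.rank | max_rank
1 | 1
After ORDER BY (1 rows):
books.rank | max_rank
1 | 1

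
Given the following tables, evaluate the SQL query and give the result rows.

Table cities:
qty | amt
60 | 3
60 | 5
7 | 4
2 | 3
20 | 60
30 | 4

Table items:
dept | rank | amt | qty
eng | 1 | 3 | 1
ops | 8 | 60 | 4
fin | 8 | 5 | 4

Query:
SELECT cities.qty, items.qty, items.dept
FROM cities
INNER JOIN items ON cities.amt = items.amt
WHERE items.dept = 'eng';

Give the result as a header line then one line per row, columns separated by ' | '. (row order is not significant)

== RESULT ==
cities.qty | items.qty | items.dept
60 | 1 | eng
2 | 1 | eng

Derivation:
After JOIN items (4 rows):
cities.qty | cities.amt | items.dept | items.rank | items.amt | items.qty
60 | 3 | eng | 1 | 3 | 1
60 | 5 | fin | 8 | 5 | 4
2 | 3 | eng | 1 | 3 | 1
20 | 60 | ops | 8 | 60 | 4
After WHERE (2 rows):
cities.qty | cities.amt | items.dept | items.rank | items.amt | items.qty
60 | 3 | eng | 1 | 3 | 1
2 | 3 | eng | 1 | 3 | 1
After SELECT (2 rows):
cities.qty | items.qty | items.dept
60 | 1 | eng
2 | 1 | eng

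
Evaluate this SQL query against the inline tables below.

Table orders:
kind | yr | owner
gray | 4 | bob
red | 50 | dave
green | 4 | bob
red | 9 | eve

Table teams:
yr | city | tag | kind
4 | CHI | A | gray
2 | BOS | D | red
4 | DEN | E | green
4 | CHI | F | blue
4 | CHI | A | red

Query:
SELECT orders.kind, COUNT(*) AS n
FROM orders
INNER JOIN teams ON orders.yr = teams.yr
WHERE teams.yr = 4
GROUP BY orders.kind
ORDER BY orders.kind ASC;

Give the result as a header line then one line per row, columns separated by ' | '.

After JOIN teams (8 rows):
orders.kind | orders.yr | orders.owner | teams.yr | teams.city | teams.tag | teams.kind
gray | 4 | bob | 4 | CHI | A | gray
gray | 4 | bob | 4 | DEN | E | green
gray | 4 | bob | 4 | CHI | F | blue
gray | 4 | bob | 4 | CHI | A | red
green | 4 | bob | 4 | CHI | A | gray
green | 4 | bob | 4 | DEN | E | green
green | 4 | bob | 4 | CHI | F | blue
green | 4 | bob | 4 | CHI | A | red
After WHERE (8 rows):
orders.kind | orders.yr | orders.owner | teams.yr | teams.city | teams.tag | teams.kind
gray | 4 | bob | 4 | CHI | A | gray
gray | 4 | bob | 4 | DEN | E | green
gray | 4 | bob | 4 | CHI | F | blue
gray | 4 | bob | 4 | CHI | A | red
green | 4 | bob | 4 | CHI | A | gray
green | 4 | bob | 4 | DEN | E | green
green | 4 | bob | 4 | CHI | F | blue
green | 4 | bob | 4 | CHI | A | red
After GROUP BY (2 rows):
orders.kind | n
gray | 4
green | 4
After ORDER BY (2 rows):
orders.kind | n
gray | 4
green | 4

== RESULT ==
orders.kind | n
gray | 4
green | 4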